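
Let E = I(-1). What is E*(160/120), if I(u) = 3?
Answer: 4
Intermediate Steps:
E = 3
E*(160/120) = 3*(160/120) = 3*(160*(1/120)) = 3*(4/3) = 4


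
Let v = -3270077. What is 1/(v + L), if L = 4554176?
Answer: 1/1284099 ≈ 7.7876e-7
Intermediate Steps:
1/(v + L) = 1/(-3270077 + 4554176) = 1/1284099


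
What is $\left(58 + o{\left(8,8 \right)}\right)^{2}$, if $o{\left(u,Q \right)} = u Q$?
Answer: $14884$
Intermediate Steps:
$o{\left(u,Q \right)} = Q u$
$\left(58 + o{\left(8,8 \right)}\right)^{2} = \left(58 + 8 \cdot 8\right)^{2} = \left(58 + 64\right)^{2} = 122^{2} = 14884$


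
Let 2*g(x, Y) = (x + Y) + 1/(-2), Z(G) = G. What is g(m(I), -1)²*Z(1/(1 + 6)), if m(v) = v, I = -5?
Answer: 169/112 ≈ 1.5089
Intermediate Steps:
g(x, Y) = -¼ + Y/2 + x/2 (g(x, Y) = ((x + Y) + 1/(-2))/2 = ((Y + x) - ½)/2 = (-½ + Y + x)/2 = -¼ + Y/2 + x/2)
g(m(I), -1)²*Z(1/(1 + 6)) = (-¼ + (½)*(-1) + (½)*(-5))²/(1 + 6) = (-¼ - ½ - 5/2)²/7 = (-13/4)²*(⅐) = (169/16)*(⅐) = 169/112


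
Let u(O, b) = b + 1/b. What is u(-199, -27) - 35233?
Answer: -952021/27 ≈ -35260.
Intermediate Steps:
u(-199, -27) - 35233 = (-27 + 1/(-27)) - 35233 = (-27 - 1/27) - 35233 = -730/27 - 35233 = -952021/27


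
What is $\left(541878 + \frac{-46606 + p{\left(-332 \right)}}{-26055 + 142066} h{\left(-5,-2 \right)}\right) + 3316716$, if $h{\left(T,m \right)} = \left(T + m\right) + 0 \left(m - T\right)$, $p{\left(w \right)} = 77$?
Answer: $\frac{63948524891}{16573} \approx 3.8586 \cdot 10^{6}$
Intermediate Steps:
$h{\left(T,m \right)} = T + m$ ($h{\left(T,m \right)} = \left(T + m\right) + 0 = T + m$)
$\left(541878 + \frac{-46606 + p{\left(-332 \right)}}{-26055 + 142066} h{\left(-5,-2 \right)}\right) + 3316716 = \left(541878 + \frac{-46606 + 77}{-26055 + 142066} \left(-5 - 2\right)\right) + 3316716 = \left(541878 + - \frac{46529}{116011} \left(-7\right)\right) + 3316716 = \left(541878 + \left(-46529\right) \frac{1}{116011} \left(-7\right)\right) + 3316716 = \left(541878 - - \frac{46529}{16573}\right) + 3316716 = \left(541878 + \frac{46529}{16573}\right) + 3316716 = \frac{8980590623}{16573} + 3316716 = \frac{63948524891}{16573}$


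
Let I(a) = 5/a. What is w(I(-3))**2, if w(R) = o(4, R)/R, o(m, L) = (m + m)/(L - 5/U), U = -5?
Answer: 1296/25 ≈ 51.840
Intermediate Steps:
o(m, L) = 2*m/(1 + L) (o(m, L) = (m + m)/(L - 5/(-5)) = (2*m)/(L - 5*(-1/5)) = (2*m)/(L + 1) = (2*m)/(1 + L) = 2*m/(1 + L))
w(R) = 8/(R*(1 + R)) (w(R) = (2*4/(1 + R))/R = (8/(1 + R))/R = 8/(R*(1 + R)))
w(I(-3))**2 = (8/(((5/(-3)))*(1 + 5/(-3))))**2 = (8/(((5*(-1/3)))*(1 + 5*(-1/3))))**2 = (8/((-5/3)*(1 - 5/3)))**2 = (8*(-3/5)/(-2/3))**2 = (8*(-3/5)*(-3/2))**2 = (36/5)**2 = 1296/25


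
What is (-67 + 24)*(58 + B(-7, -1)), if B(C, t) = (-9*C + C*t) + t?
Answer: -5461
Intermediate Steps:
B(C, t) = t - 9*C + C*t
(-67 + 24)*(58 + B(-7, -1)) = (-67 + 24)*(58 + (-1 - 9*(-7) - 7*(-1))) = -43*(58 + (-1 + 63 + 7)) = -43*(58 + 69) = -43*127 = -5461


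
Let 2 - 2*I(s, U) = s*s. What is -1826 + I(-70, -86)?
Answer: -4275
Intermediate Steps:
I(s, U) = 1 - s²/2 (I(s, U) = 1 - s*s/2 = 1 - s²/2)
-1826 + I(-70, -86) = -1826 + (1 - ½*(-70)²) = -1826 + (1 - ½*4900) = -1826 + (1 - 2450) = -1826 - 2449 = -4275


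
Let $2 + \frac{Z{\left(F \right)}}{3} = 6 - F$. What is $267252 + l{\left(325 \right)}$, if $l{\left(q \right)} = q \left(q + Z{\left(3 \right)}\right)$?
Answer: $373852$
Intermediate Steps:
$Z{\left(F \right)} = 12 - 3 F$ ($Z{\left(F \right)} = -6 + 3 \left(6 - F\right) = -6 - \left(-18 + 3 F\right) = 12 - 3 F$)
$l{\left(q \right)} = q \left(3 + q\right)$ ($l{\left(q \right)} = q \left(q + \left(12 - 9\right)\right) = q \left(q + 3\right) = q \left(3 + q\right)$)
$267252 + l{\left(325 \right)} = 267252 + 325 \left(3 + 325\right) = 267252 + 325 \cdot 328 = 267252 + 106600 = 373852$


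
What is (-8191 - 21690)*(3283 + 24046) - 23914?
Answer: -816641763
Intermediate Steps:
(-8191 - 21690)*(3283 + 24046) - 23914 = -29881*27329 - 23914 = -816617849 - 23914 = -816641763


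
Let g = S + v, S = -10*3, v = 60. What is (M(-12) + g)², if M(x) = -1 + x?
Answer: 289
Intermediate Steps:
S = -30
g = 30 (g = -30 + 60 = 30)
(M(-12) + g)² = ((-1 - 12) + 30)² = (-13 + 30)² = 17² = 289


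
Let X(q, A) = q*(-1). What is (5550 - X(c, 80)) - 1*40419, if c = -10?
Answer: -34879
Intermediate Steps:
X(q, A) = -q
(5550 - X(c, 80)) - 1*40419 = (5550 - (-1)*(-10)) - 1*40419 = (5550 - 1*10) - 40419 = (5550 - 10) - 40419 = 5540 - 40419 = -34879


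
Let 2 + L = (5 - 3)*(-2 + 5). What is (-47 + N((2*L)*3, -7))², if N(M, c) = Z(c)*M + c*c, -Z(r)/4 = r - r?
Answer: 4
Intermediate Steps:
Z(r) = 0 (Z(r) = -4*(r - r) = -4*0 = 0)
L = 4 (L = -2 + (5 - 3)*(-2 + 5) = -2 + 2*3 = -2 + 6 = 4)
N(M, c) = c² (N(M, c) = 0*M + c*c = 0 + c² = c²)
(-47 + N((2*L)*3, -7))² = (-47 + (-7)²)² = (-47 + 49)² = 2² = 4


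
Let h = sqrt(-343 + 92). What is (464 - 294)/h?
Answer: -170*I*sqrt(251)/251 ≈ -10.73*I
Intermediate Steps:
h = I*sqrt(251) (h = sqrt(-251) = I*sqrt(251) ≈ 15.843*I)
(464 - 294)/h = (464 - 294)/((I*sqrt(251))) = 170*(-I*sqrt(251)/251) = -170*I*sqrt(251)/251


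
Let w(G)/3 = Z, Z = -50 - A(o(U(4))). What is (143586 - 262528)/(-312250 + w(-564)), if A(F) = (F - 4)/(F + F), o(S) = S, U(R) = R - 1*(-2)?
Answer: 237884/624801 ≈ 0.38074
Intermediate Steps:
U(R) = 2 + R (U(R) = R + 2 = 2 + R)
A(F) = (-4 + F)/(2*F) (A(F) = (-4 + F)/((2*F)) = (-4 + F)*(1/(2*F)) = (-4 + F)/(2*F))
Z = -301/6 (Z = -50 - (-4 + (2 + 4))/(2*(2 + 4)) = -50 - (-4 + 6)/(2*6) = -50 - 2/(2*6) = -50 - 1*⅙ = -50 - ⅙ = -301/6 ≈ -50.167)
w(G) = -301/2 (w(G) = 3*(-301/6) = -301/2)
(143586 - 262528)/(-312250 + w(-564)) = (143586 - 262528)/(-312250 - 301/2) = -118942/(-624801/2) = -118942*(-2/624801) = 237884/624801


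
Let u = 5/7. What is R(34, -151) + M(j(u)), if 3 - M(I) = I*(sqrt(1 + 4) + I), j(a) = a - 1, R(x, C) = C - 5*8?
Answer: -9216/49 + 2*sqrt(5)/7 ≈ -187.44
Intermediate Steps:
R(x, C) = -40 + C (R(x, C) = C - 40 = -40 + C)
u = 5/7 (u = 5*(1/7) = 5/7 ≈ 0.71429)
j(a) = -1 + a
M(I) = 3 - I*(I + sqrt(5)) (M(I) = 3 - I*(sqrt(1 + 4) + I) = 3 - I*(sqrt(5) + I) = 3 - I*(I + sqrt(5)))
R(34, -151) + M(j(u)) = (-40 - 151) + (3 - (-1 + 5/7)**2 - (-1 + 5/7)*sqrt(5)) = -191 + (3 - (-2/7)**2 - 1*(-2/7)*sqrt(5)) = -191 + (3 - 1*4/49 + 2*sqrt(5)/7) = -191 + (3 - 4/49 + 2*sqrt(5)/7) = -191 + (143/49 + 2*sqrt(5)/7) = -9216/49 + 2*sqrt(5)/7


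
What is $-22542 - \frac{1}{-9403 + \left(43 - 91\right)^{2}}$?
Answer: $- \frac{160025657}{7099} \approx -22542.0$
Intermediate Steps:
$-22542 - \frac{1}{-9403 + \left(43 - 91\right)^{2}} = -22542 - \frac{1}{-9403 + \left(-48\right)^{2}} = -22542 - \frac{1}{-9403 + 2304} = -22542 - \frac{1}{-7099} = -22542 - - \frac{1}{7099} = -22542 + \frac{1}{7099} = - \frac{160025657}{7099}$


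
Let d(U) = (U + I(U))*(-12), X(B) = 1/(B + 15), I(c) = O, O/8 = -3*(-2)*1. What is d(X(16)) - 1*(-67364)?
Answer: 2070416/31 ≈ 66788.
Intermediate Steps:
O = 48 (O = 8*(-3*(-2)*1) = 8*(6*1) = 8*6 = 48)
I(c) = 48
X(B) = 1/(15 + B)
d(U) = -576 - 12*U (d(U) = (U + 48)*(-12) = (48 + U)*(-12) = -576 - 12*U)
d(X(16)) - 1*(-67364) = (-576 - 12/(15 + 16)) - 1*(-67364) = (-576 - 12/31) + 67364 = -17868/31 + 67364 = 2070416/31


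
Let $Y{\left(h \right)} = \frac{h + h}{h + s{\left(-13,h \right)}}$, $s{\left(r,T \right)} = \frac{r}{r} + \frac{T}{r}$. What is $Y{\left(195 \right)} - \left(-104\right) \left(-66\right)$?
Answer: $- \frac{1241994}{181} \approx -6861.8$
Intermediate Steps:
$s{\left(r,T \right)} = 1 + \frac{T}{r}$
$Y{\left(h \right)} = \frac{2 h}{1 + \frac{12 h}{13}}$ ($Y{\left(h \right)} = \frac{h + h}{h + \frac{h - 13}{-13}} = \frac{2 h}{h - \frac{-13 + h}{13}} = \frac{2 h}{h - \left(-1 + \frac{h}{13}\right)} = \frac{2 h}{1 + \frac{12 h}{13}}$)
$Y{\left(195 \right)} - \left(-104\right) \left(-66\right) = 26 \cdot 195 \frac{1}{13 + 12 \cdot 195} - \left(-104\right) \left(-66\right) = 26 \cdot 195 \frac{1}{13 + 2340} - 6864 = 26 \cdot 195 \cdot \frac{1}{2353} - 6864 = \frac{390}{181} - 6864 = - \frac{1241994}{181}$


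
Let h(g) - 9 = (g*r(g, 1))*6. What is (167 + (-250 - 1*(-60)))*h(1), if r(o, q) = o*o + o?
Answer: -483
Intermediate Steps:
r(o, q) = o + o**2 (r(o, q) = o**2 + o = o + o**2)
h(g) = 9 + 6*g**2*(1 + g) (h(g) = 9 + (g*(g*(1 + g)))*6 = 9 + (g**2*(1 + g))*6 = 9 + 6*g**2*(1 + g))
(167 + (-250 - 1*(-60)))*h(1) = (167 + (-250 - 1*(-60)))*(9 + 6*1**2*(1 + 1)) = (167 + (-250 + 60))*(9 + 6*1*2) = (167 - 190)*(9 + 12) = -23*21 = -483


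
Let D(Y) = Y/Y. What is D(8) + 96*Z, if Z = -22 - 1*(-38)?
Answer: 1537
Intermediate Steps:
D(Y) = 1
Z = 16 (Z = -22 + 38 = 16)
D(8) + 96*Z = 1 + 96*16 = 1 + 1536 = 1537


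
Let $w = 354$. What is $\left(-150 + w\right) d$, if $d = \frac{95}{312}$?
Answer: $\frac{1615}{26} \approx 62.115$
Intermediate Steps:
$d = \frac{95}{312}$ ($d = 95 \cdot \frac{1}{312} = \frac{95}{312} \approx 0.30449$)
$\left(-150 + w\right) d = \left(-150 + 354\right) \frac{95}{312} = 204 \cdot \frac{95}{312} = \frac{1615}{26}$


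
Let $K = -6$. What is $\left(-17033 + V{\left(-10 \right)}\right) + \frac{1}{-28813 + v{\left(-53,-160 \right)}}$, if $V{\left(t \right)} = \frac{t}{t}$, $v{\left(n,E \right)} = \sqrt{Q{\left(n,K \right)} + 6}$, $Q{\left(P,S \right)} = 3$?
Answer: $- \frac{490691921}{28810} \approx -17032.0$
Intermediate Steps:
$v{\left(n,E \right)} = 3$ ($v{\left(n,E \right)} = \sqrt{3 + 6} = \sqrt{9} = 3$)
$V{\left(t \right)} = 1$
$\left(-17033 + V{\left(-10 \right)}\right) + \frac{1}{-28813 + v{\left(-53,-160 \right)}} = \left(-17033 + 1\right) + \frac{1}{-28813 + 3} = -17032 + \frac{1}{-28810} = -17032 - \frac{1}{28810} = - \frac{490691921}{28810}$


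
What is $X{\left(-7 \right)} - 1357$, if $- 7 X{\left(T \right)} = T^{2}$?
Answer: $-1364$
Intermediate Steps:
$X{\left(T \right)} = - \frac{T^{2}}{7}$
$X{\left(-7 \right)} - 1357 = - \frac{\left(-7\right)^{2}}{7} - 1357 = \left(- \frac{1}{7}\right) 49 - 1357 = -7 - 1357 = -1364$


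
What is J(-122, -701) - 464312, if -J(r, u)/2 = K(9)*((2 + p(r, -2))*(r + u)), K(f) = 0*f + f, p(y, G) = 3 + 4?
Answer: -330986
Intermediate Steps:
p(y, G) = 7
K(f) = f (K(f) = 0 + f = f)
J(r, u) = -162*r - 162*u (J(r, u) = -18*(2 + 7)*(r + u) = -18*9*(r + u) = -18*(9*r + 9*u) = -2*(81*r + 81*u) = -162*r - 162*u)
J(-122, -701) - 464312 = (-162*(-122) - 162*(-701)) - 464312 = (19764 + 113562) - 464312 = 133326 - 464312 = -330986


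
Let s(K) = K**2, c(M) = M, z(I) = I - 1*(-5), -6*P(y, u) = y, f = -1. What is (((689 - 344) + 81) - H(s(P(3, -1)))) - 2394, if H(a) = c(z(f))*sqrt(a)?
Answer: -1970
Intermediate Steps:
P(y, u) = -y/6
z(I) = 5 + I (z(I) = I + 5 = 5 + I)
H(a) = 4*sqrt(a) (H(a) = (5 - 1)*sqrt(a) = 4*sqrt(a))
(((689 - 344) + 81) - H(s(P(3, -1)))) - 2394 = (((689 - 344) + 81) - 4*sqrt((-1/6*3)**2)) - 2394 = ((345 + 81) - 4*sqrt((-1/2)**2)) - 2394 = (426 - 4*sqrt(1/4)) - 2394 = (426 - 4/2) - 2394 = (426 - 1*2) - 2394 = (426 - 2) - 2394 = 424 - 2394 = -1970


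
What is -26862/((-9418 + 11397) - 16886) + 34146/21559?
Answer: 362710760/107126671 ≈ 3.3858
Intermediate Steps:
-26862/((-9418 + 11397) - 16886) + 34146/21559 = -26862/(1979 - 16886) + 34146*(1/21559) = -26862/(-14907) + 34146/21559 = -26862*(-1/14907) + 34146/21559 = 8954/4969 + 34146/21559 = 362710760/107126671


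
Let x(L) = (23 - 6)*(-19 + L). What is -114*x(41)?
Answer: -42636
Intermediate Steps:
x(L) = -323 + 17*L (x(L) = 17*(-19 + L) = -323 + 17*L)
-114*x(41) = -114*(-323 + 17*41) = -114*(-323 + 697) = -114*374 = -42636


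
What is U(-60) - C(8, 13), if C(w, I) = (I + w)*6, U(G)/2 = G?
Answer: -246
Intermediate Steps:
U(G) = 2*G
C(w, I) = 6*I + 6*w
U(-60) - C(8, 13) = 2*(-60) - (6*13 + 6*8) = -120 - (78 + 48) = -120 - 1*126 = -120 - 126 = -246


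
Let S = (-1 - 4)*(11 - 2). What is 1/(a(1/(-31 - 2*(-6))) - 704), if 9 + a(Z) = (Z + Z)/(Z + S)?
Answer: -428/305163 ≈ -0.0014025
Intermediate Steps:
S = -45 (S = -5*9 = -45)
a(Z) = -9 + 2*Z/(-45 + Z) (a(Z) = -9 + (Z + Z)/(Z - 45) = -9 + (2*Z)/(-45 + Z) = -9 + 2*Z/(-45 + Z))
1/(a(1/(-31 - 2*(-6))) - 704) = 1/((405 - 7/(-31 - 2*(-6)))/(-45 + 1/(-31 - 2*(-6))) - 704) = 1/((405 - 7/(-31 + 12))/(-45 + 1/(-31 + 12)) - 704) = 1/((405 - 7/(-19))/(-45 + 1/(-19)) - 704) = 1/((405 - 7*(-1/19))/(-45 - 1/19) - 704) = 1/((405 + 7/19)/(-856/19) - 704) = 1/(-19/856*7702/19 - 704) = 1/(-3851/428 - 704) = 1/(-305163/428) = -428/305163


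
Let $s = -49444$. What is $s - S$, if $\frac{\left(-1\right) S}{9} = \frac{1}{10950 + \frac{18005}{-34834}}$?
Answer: $- \frac{18858648088474}{381414295} \approx -49444.0$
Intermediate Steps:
$S = - \frac{313506}{381414295}$ ($S = - \frac{9}{10950 + \frac{18005}{-34834}} = - \frac{9}{10950 + 18005 \left(- \frac{1}{34834}\right)} = - \frac{9}{10950 - \frac{18005}{34834}} = - \frac{9}{\frac{381414295}{34834}} = \left(-9\right) \frac{34834}{381414295} = - \frac{313506}{381414295} \approx -0.00082196$)
$s - S = -49444 - - \frac{313506}{381414295} = -49444 + \frac{313506}{381414295} = - \frac{18858648088474}{381414295}$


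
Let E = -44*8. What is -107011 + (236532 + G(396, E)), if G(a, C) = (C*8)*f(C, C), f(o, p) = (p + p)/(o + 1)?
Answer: 43479407/351 ≈ 1.2387e+5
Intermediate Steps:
f(o, p) = 2*p/(1 + o) (f(o, p) = (2*p)/(1 + o) = 2*p/(1 + o))
E = -352
G(a, C) = 16*C²/(1 + C) (G(a, C) = (C*8)*(2*C/(1 + C)) = (8*C)*(2*C/(1 + C)) = 16*C²/(1 + C))
-107011 + (236532 + G(396, E)) = -107011 + (236532 + 16*(-352)²/(1 - 352)) = -107011 + (236532 + 16*123904/(-351)) = -107011 + (236532 + 16*123904*(-1/351)) = -107011 + (236532 - 1982464/351) = -107011 + 81040268/351 = 43479407/351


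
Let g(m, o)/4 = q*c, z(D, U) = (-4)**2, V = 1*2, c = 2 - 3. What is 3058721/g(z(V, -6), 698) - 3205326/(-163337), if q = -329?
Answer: 503820520993/214951492 ≈ 2343.9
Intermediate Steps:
c = -1
V = 2
z(D, U) = 16
g(m, o) = 1316 (g(m, o) = 4*(-329*(-1)) = 4*329 = 1316)
3058721/g(z(V, -6), 698) - 3205326/(-163337) = 3058721/1316 - 3205326/(-163337) = 3058721*(1/1316) - 3205326*(-1/163337) = 3058721/1316 + 3205326/163337 = 503820520993/214951492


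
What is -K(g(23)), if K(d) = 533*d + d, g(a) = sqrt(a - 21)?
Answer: -534*sqrt(2) ≈ -755.19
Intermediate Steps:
g(a) = sqrt(-21 + a)
K(d) = 534*d
-K(g(23)) = -534*sqrt(-21 + 23) = -534*sqrt(2)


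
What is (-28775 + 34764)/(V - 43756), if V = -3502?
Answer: -5989/47258 ≈ -0.12673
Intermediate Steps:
(-28775 + 34764)/(V - 43756) = (-28775 + 34764)/(-3502 - 43756) = 5989/(-47258) = 5989*(-1/47258) = -5989/47258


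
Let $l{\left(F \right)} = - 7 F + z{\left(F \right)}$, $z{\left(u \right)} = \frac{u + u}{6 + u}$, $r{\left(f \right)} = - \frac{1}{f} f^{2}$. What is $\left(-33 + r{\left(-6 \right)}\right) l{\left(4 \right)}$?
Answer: $\frac{3672}{5} \approx 734.4$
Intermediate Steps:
$r{\left(f \right)} = - f$
$z{\left(u \right)} = \frac{2 u}{6 + u}$
$l{\left(F \right)} = - 7 F + \frac{2 F}{6 + F}$
$\left(-33 + r{\left(-6 \right)}\right) l{\left(4 \right)} = \left(-33 - -6\right) \frac{4 \left(-40 - 28\right)}{6 + 4} = \left(-33 + 6\right) \frac{4 \left(-40 - 28\right)}{10} = - 27 \cdot 4 \cdot \frac{1}{10} \left(-68\right) = \left(-27\right) \left(- \frac{136}{5}\right) = \frac{3672}{5}$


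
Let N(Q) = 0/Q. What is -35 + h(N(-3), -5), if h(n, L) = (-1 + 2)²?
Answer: -34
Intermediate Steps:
N(Q) = 0
h(n, L) = 1 (h(n, L) = 1² = 1)
-35 + h(N(-3), -5) = -35 + 1 = -34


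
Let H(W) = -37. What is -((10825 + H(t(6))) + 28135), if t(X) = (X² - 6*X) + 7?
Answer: -38923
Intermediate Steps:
t(X) = 7 + X² - 6*X
-((10825 + H(t(6))) + 28135) = -((10825 - 37) + 28135) = -(10788 + 28135) = -1*38923 = -38923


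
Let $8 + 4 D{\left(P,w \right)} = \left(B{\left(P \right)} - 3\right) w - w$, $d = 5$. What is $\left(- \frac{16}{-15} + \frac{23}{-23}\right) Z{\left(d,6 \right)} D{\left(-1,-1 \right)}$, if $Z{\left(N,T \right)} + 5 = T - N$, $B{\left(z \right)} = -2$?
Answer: $\frac{2}{15} \approx 0.13333$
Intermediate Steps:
$Z{\left(N,T \right)} = -5 + T - N$ ($Z{\left(N,T \right)} = -5 - \left(N - T\right) = -5 + T - N$)
$D{\left(P,w \right)} = -2 - \frac{3 w}{2}$ ($D{\left(P,w \right)} = -2 + \frac{\left(-2 - 3\right) w - w}{4} = -2 + \frac{- 5 w - w}{4} = -2 + \frac{\left(-6\right) w}{4} = -2 - \frac{3 w}{2}$)
$\left(- \frac{16}{-15} + \frac{23}{-23}\right) Z{\left(d,6 \right)} D{\left(-1,-1 \right)} = \left(- \frac{16}{-15} + \frac{23}{-23}\right) \left(-5 + 6 - 5\right) \left(-2 - - \frac{3}{2}\right) = \left(\left(-16\right) \left(- \frac{1}{15}\right) + 23 \left(- \frac{1}{23}\right)\right) \left(-5 + 6 - 5\right) \left(-2 + \frac{3}{2}\right) = \left(\frac{16}{15} - 1\right) \left(-4\right) \left(- \frac{1}{2}\right) = \frac{1}{15} \left(-4\right) \left(- \frac{1}{2}\right) = \left(- \frac{4}{15}\right) \left(- \frac{1}{2}\right) = \frac{2}{15}$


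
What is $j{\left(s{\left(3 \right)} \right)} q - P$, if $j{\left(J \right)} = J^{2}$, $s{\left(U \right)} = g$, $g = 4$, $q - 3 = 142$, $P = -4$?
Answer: $2324$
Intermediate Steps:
$q = 145$ ($q = 3 + 142 = 145$)
$s{\left(U \right)} = 4$
$j{\left(s{\left(3 \right)} \right)} q - P = 4^{2} \cdot 145 - -4 = 16 \cdot 145 + 4 = 2320 + 4 = 2324$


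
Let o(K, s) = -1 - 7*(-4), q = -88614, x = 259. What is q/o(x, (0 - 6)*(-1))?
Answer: -3282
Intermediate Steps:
o(K, s) = 27 (o(K, s) = -1 + 28 = 27)
q/o(x, (0 - 6)*(-1)) = -88614/27 = -88614*1/27 = -3282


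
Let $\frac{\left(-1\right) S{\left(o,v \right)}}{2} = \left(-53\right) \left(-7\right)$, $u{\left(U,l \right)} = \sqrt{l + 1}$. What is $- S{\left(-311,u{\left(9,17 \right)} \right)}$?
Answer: $742$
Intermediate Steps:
$u{\left(U,l \right)} = \sqrt{1 + l}$
$S{\left(o,v \right)} = -742$ ($S{\left(o,v \right)} = - 2 \left(\left(-53\right) \left(-7\right)\right) = \left(-2\right) 371 = -742$)
$- S{\left(-311,u{\left(9,17 \right)} \right)} = \left(-1\right) \left(-742\right) = 742$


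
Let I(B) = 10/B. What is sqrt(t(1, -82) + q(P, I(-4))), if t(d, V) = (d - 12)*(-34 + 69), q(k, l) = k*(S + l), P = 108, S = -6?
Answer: I*sqrt(1303) ≈ 36.097*I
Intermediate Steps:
q(k, l) = k*(-6 + l)
t(d, V) = -420 + 35*d (t(d, V) = (-12 + d)*35 = -420 + 35*d)
sqrt(t(1, -82) + q(P, I(-4))) = sqrt((-420 + 35*1) + 108*(-6 + 10/(-4))) = sqrt((-420 + 35) + 108*(-6 + 10*(-1/4))) = sqrt(-385 + 108*(-6 - 5/2)) = sqrt(-385 + 108*(-17/2)) = sqrt(-385 - 918) = sqrt(-1303) = I*sqrt(1303)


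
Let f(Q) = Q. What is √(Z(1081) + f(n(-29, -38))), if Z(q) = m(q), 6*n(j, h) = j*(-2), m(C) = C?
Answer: 2*√2454/3 ≈ 33.025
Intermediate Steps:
n(j, h) = -j/3 (n(j, h) = (j*(-2))/6 = (-2*j)/6 = -j/3)
Z(q) = q
√(Z(1081) + f(n(-29, -38))) = √(1081 - ⅓*(-29)) = √(1081 + 29/3) = √(3272/3) = 2*√2454/3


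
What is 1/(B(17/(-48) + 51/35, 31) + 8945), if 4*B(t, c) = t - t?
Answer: 1/8945 ≈ 0.00011179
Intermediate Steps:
B(t, c) = 0 (B(t, c) = (t - t)/4 = (¼)*0 = 0)
1/(B(17/(-48) + 51/35, 31) + 8945) = 1/(0 + 8945) = 1/8945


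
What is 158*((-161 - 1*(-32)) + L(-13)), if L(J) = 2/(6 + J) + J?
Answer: -157368/7 ≈ -22481.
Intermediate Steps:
L(J) = J + 2/(6 + J) (L(J) = 2/(6 + J) + J = J + 2/(6 + J))
158*((-161 - 1*(-32)) + L(-13)) = 158*((-161 - 1*(-32)) + (2 + (-13)² + 6*(-13))/(6 - 13)) = 158*((-161 + 32) + (2 + 169 - 78)/(-7)) = 158*(-129 - ⅐*93) = 158*(-129 - 93/7) = 158*(-996/7) = -157368/7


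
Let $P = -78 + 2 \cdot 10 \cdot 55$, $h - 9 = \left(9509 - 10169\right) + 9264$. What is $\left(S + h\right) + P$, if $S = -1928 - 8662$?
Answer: $-955$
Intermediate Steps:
$h = 8613$ ($h = 9 + \left(\left(9509 - 10169\right) + 9264\right) = 9 + \left(-660 + 9264\right) = 9 + 8604 = 8613$)
$S = -10590$ ($S = -1928 - 8662 = -10590$)
$P = 1022$ ($P = -78 + 20 \cdot 55 = -78 + 1100 = 1022$)
$\left(S + h\right) + P = \left(-10590 + 8613\right) + 1022 = -1977 + 1022 = -955$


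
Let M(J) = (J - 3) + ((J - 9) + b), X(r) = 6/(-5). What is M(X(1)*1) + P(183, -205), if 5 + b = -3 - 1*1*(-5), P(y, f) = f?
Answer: -1112/5 ≈ -222.40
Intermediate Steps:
X(r) = -6/5 (X(r) = 6*(-⅕) = -6/5)
b = -3 (b = -5 + (-3 - 1*1*(-5)) = -5 + (-3 - 1*(-5)) = -5 + (-3 + 5) = -5 + 2 = -3)
M(J) = -15 + 2*J (M(J) = (J - 3) + ((J - 9) - 3) = (-3 + J) + ((-9 + J) - 3) = (-3 + J) + (-12 + J) = -15 + 2*J)
M(X(1)*1) + P(183, -205) = (-15 + 2*(-6/5*1)) - 205 = (-15 + 2*(-6/5)) - 205 = (-15 - 12/5) - 205 = -87/5 - 205 = -1112/5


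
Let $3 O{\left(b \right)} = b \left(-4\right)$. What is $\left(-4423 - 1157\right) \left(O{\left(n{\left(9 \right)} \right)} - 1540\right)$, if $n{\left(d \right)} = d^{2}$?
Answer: $9195840$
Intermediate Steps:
$O{\left(b \right)} = - \frac{4 b}{3}$ ($O{\left(b \right)} = \frac{b \left(-4\right)}{3} = \frac{\left(-4\right) b}{3} = - \frac{4 b}{3}$)
$\left(-4423 - 1157\right) \left(O{\left(n{\left(9 \right)} \right)} - 1540\right) = \left(-4423 - 1157\right) \left(- \frac{4 \cdot 9^{2}}{3} - 1540\right) = - 5580 \left(\left(- \frac{4}{3}\right) 81 - 1540\right) = - 5580 \left(-108 - 1540\right) = \left(-5580\right) \left(-1648\right) = 9195840$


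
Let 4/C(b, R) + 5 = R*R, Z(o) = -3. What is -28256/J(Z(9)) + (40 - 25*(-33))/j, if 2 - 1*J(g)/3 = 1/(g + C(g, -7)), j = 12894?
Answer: -3886152341/967050 ≈ -4018.6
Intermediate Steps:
C(b, R) = 4/(-5 + R²) (C(b, R) = 4/(-5 + R*R) = 4/(-5 + R²))
J(g) = 6 - 3/(1/11 + g) (J(g) = 6 - 3/(g + 4/(-5 + (-7)²)) = 6 - 3/(g + 4/(-5 + 49)) = 6 - 3/(g + 4/44) = 6 - 3/(g + 4*(1/44)) = 6 - 3/(g + 1/11) = 6 - 3/(1/11 + g))
-28256/J(Z(9)) + (40 - 25*(-33))/j = -28256*(1 + 11*(-3))/(3*(-9 + 22*(-3))) + (40 - 25*(-33))/12894 = -28256*(1 - 33)/(3*(-9 - 66)) + (40 + 825)*(1/12894) = -28256/(3*(-75)/(-32)) + 865*(1/12894) = -28256/(3*(-1/32)*(-75)) + 865/12894 = -28256/225/32 + 865/12894 = -28256*32/225 + 865/12894 = -904192/225 + 865/12894 = -3886152341/967050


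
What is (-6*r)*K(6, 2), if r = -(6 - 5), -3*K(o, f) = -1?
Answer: 2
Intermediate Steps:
K(o, f) = ⅓ (K(o, f) = -⅓*(-1) = ⅓)
r = -1 (r = -1*1 = -1)
(-6*r)*K(6, 2) = -6*(-1)*(⅓) = 6*(⅓) = 2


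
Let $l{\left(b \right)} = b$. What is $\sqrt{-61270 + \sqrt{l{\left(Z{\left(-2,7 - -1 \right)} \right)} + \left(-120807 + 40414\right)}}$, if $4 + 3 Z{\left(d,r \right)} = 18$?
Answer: $\frac{\sqrt{-551430 + 3 i \sqrt{723495}}}{3} \approx 0.57272 + 247.53 i$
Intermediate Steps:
$Z{\left(d,r \right)} = \frac{14}{3}$ ($Z{\left(d,r \right)} = - \frac{4}{3} + \frac{1}{3} \cdot 18 = - \frac{4}{3} + 6 = \frac{14}{3}$)
$\sqrt{-61270 + \sqrt{l{\left(Z{\left(-2,7 - -1 \right)} \right)} + \left(-120807 + 40414\right)}} = \sqrt{-61270 + \sqrt{\frac{14}{3} + \left(-120807 + 40414\right)}} = \sqrt{-61270 + \sqrt{\frac{14}{3} - 80393}} = \sqrt{-61270 + \sqrt{- \frac{241165}{3}}} = \sqrt{-61270 + \frac{i \sqrt{723495}}{3}}$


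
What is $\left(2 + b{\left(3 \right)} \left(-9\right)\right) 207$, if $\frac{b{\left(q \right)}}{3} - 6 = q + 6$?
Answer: $-83421$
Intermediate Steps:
$b{\left(q \right)} = 36 + 3 q$ ($b{\left(q \right)} = 18 + 3 \left(q + 6\right) = 18 + 3 \left(6 + q\right) = 18 + \left(18 + 3 q\right) = 36 + 3 q$)
$\left(2 + b{\left(3 \right)} \left(-9\right)\right) 207 = \left(2 + \left(36 + 3 \cdot 3\right) \left(-9\right)\right) 207 = \left(2 + \left(36 + 9\right) \left(-9\right)\right) 207 = \left(2 + 45 \left(-9\right)\right) 207 = \left(2 - 405\right) 207 = \left(-403\right) 207 = -83421$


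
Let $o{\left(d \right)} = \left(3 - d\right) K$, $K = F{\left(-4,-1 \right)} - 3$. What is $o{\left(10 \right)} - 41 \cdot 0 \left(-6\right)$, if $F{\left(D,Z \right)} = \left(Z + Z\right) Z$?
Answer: $7$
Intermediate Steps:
$F{\left(D,Z \right)} = 2 Z^{2}$ ($F{\left(D,Z \right)} = 2 Z Z = 2 Z^{2}$)
$K = -1$ ($K = 2 \left(-1\right)^{2} - 3 = 2 \cdot 1 - 3 = 2 - 3 = -1$)
$o{\left(d \right)} = -3 + d$ ($o{\left(d \right)} = \left(3 - d\right) \left(-1\right) = -3 + d$)
$o{\left(10 \right)} - 41 \cdot 0 \left(-6\right) = \left(-3 + 10\right) - 41 \cdot 0 \left(-6\right) = 7 - 0 = 7 + 0 = 7$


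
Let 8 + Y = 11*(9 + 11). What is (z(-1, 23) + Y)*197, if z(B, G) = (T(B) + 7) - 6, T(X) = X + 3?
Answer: 42355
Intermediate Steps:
Y = 212 (Y = -8 + 11*(9 + 11) = -8 + 11*20 = -8 + 220 = 212)
T(X) = 3 + X
z(B, G) = 4 + B (z(B, G) = ((3 + B) + 7) - 6 = (10 + B) - 6 = 4 + B)
(z(-1, 23) + Y)*197 = ((4 - 1) + 212)*197 = (3 + 212)*197 = 215*197 = 42355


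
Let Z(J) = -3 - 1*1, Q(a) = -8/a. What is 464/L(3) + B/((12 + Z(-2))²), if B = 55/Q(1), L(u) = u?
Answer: 237403/1536 ≈ 154.56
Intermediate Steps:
Z(J) = -4 (Z(J) = -3 - 1 = -4)
B = -55/8 (B = 55/((-8/1)) = 55/((-8*1)) = 55/(-8) = 55*(-⅛) = -55/8 ≈ -6.8750)
464/L(3) + B/((12 + Z(-2))²) = 464/3 - 55/(8*(12 - 4)²) = 464*(⅓) - 55/(8*(8²)) = 464/3 - 55/8/64 = 464/3 - 55/8*1/64 = 464/3 - 55/512 = 237403/1536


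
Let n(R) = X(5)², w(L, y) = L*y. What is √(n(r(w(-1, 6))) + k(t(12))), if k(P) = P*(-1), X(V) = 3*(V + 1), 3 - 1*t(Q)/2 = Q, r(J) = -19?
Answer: 3*√38 ≈ 18.493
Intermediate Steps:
t(Q) = 6 - 2*Q
X(V) = 3 + 3*V (X(V) = 3*(1 + V) = 3 + 3*V)
n(R) = 324 (n(R) = (3 + 3*5)² = (3 + 15)² = 18² = 324)
k(P) = -P
√(n(r(w(-1, 6))) + k(t(12))) = √(324 - (6 - 2*12)) = √(324 - (6 - 24)) = √(324 - 1*(-18)) = √(324 + 18) = √342 = 3*√38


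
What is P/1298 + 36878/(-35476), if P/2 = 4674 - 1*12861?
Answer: -157187917/11511962 ≈ -13.654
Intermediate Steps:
P = -16374 (P = 2*(4674 - 1*12861) = 2*(4674 - 12861) = 2*(-8187) = -16374)
P/1298 + 36878/(-35476) = -16374/1298 + 36878/(-35476) = -16374*1/1298 + 36878*(-1/35476) = -8187/649 - 18439/17738 = -157187917/11511962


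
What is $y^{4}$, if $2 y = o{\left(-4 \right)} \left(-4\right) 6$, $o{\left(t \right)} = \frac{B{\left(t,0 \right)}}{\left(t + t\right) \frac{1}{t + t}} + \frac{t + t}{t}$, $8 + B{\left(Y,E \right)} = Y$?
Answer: $207360000$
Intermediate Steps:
$B{\left(Y,E \right)} = -8 + Y$
$o{\left(t \right)} = -6 + t$ ($o{\left(t \right)} = \frac{-8 + t}{\left(t + t\right) \frac{1}{t + t}} + \frac{t + t}{t} = \frac{-8 + t}{2 t \frac{1}{2 t}} + \frac{2 t}{t} = \frac{-8 + t}{2 t \frac{1}{2 t}} + 2 = \frac{-8 + t}{1} + 2 = \left(-8 + t\right) 1 + 2 = \left(-8 + t\right) + 2 = -6 + t$)
$y = 120$ ($y = \frac{\left(-6 - 4\right) \left(-4\right) 6}{2} = \frac{\left(-10\right) \left(-4\right) 6}{2} = \frac{40 \cdot 6}{2} = \frac{1}{2} \cdot 240 = 120$)
$y^{4} = 120^{4} = 207360000$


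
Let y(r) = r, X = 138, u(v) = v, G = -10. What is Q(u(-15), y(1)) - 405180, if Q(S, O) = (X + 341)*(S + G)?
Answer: -417155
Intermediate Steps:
Q(S, O) = -4790 + 479*S (Q(S, O) = (138 + 341)*(S - 10) = 479*(-10 + S) = -4790 + 479*S)
Q(u(-15), y(1)) - 405180 = (-4790 + 479*(-15)) - 405180 = (-4790 - 7185) - 405180 = -11975 - 405180 = -417155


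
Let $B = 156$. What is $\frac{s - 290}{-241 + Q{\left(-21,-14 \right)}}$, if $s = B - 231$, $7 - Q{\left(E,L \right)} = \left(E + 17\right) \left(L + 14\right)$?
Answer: $\frac{365}{234} \approx 1.5598$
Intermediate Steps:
$Q{\left(E,L \right)} = 7 - \left(14 + L\right) \left(17 + E\right)$ ($Q{\left(E,L \right)} = 7 - \left(E + 17\right) \left(L + 14\right) = 7 - \left(17 + E\right) \left(14 + L\right) = 7 - \left(14 + L\right) \left(17 + E\right)$)
$s = -75$ ($s = 156 - 231 = -75$)
$\frac{s - 290}{-241 + Q{\left(-21,-14 \right)}} = \frac{-75 - 290}{-241 - \left(-301 + 294\right)} = - \frac{365}{-241 + \left(-231 + 238 + 294 - 294\right)} = - \frac{365}{-241 + 7} = - \frac{365}{-234} = \left(-365\right) \left(- \frac{1}{234}\right) = \frac{365}{234}$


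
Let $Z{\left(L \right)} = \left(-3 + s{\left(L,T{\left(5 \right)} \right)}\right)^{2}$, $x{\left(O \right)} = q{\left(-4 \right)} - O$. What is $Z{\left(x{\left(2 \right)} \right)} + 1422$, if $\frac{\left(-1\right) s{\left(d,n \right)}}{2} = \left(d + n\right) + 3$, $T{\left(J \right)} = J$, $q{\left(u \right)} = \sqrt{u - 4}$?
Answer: $1615 + 120 i \sqrt{2} \approx 1615.0 + 169.71 i$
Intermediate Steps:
$q{\left(u \right)} = \sqrt{-4 + u}$
$s{\left(d,n \right)} = -6 - 2 d - 2 n$ ($s{\left(d,n \right)} = - 2 \left(\left(d + n\right) + 3\right) = - 2 \left(3 + d + n\right) = -6 - 2 d - 2 n$)
$x{\left(O \right)} = - O + 2 i \sqrt{2}$ ($x{\left(O \right)} = \sqrt{-4 - 4} - O = \sqrt{-8} - O = 2 i \sqrt{2} - O = - O + 2 i \sqrt{2}$)
$Z{\left(L \right)} = \left(-19 - 2 L\right)^{2}$ ($Z{\left(L \right)} = \left(-3 - \left(16 + 2 L\right)\right)^{2} = \left(-19 - 2 L\right)^{2}$)
$Z{\left(x{\left(2 \right)} \right)} + 1422 = \left(19 + 2 \left(\left(-1\right) 2 + 2 i \sqrt{2}\right)\right)^{2} + 1422 = \left(19 + 2 \left(-2 + 2 i \sqrt{2}\right)\right)^{2} + 1422 = \left(19 - \left(4 - 4 i \sqrt{2}\right)\right)^{2} + 1422 = \left(15 + 4 i \sqrt{2}\right)^{2} + 1422 = 1422 + \left(15 + 4 i \sqrt{2}\right)^{2}$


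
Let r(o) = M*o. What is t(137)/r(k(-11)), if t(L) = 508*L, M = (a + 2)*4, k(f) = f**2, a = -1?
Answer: 17399/121 ≈ 143.79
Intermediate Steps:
M = 4 (M = (-1 + 2)*4 = 1*4 = 4)
r(o) = 4*o
t(137)/r(k(-11)) = (508*137)/((4*(-11)**2)) = 69596/((4*121)) = 69596/484 = 69596*(1/484) = 17399/121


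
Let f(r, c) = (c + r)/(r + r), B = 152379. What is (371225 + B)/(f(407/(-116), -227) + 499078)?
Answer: 426213656/406276231 ≈ 1.0491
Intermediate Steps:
f(r, c) = (c + r)/(2*r) (f(r, c) = (c + r)/((2*r)) = (c + r)*(1/(2*r)) = (c + r)/(2*r))
(371225 + B)/(f(407/(-116), -227) + 499078) = (371225 + 152379)/((-227 + 407/(-116))/(2*((407/(-116)))) + 499078) = 523604/((-227 + 407*(-1/116))/(2*((407*(-1/116)))) + 499078) = 523604/((-227 - 407/116)/(2*(-407/116)) + 499078) = 523604/((½)*(-116/407)*(-26739/116) + 499078) = 523604/(26739/814 + 499078) = 523604/(406276231/814) = 523604*(814/406276231) = 426213656/406276231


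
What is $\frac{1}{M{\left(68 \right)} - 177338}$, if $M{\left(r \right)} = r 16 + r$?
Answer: $- \frac{1}{176182} \approx -5.6759 \cdot 10^{-6}$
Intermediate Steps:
$M{\left(r \right)} = 17 r$ ($M{\left(r \right)} = 16 r + r = 17 r$)
$\frac{1}{M{\left(68 \right)} - 177338} = \frac{1}{17 \cdot 68 - 177338} = \frac{1}{1156 - 177338} = \frac{1}{-176182} = - \frac{1}{176182}$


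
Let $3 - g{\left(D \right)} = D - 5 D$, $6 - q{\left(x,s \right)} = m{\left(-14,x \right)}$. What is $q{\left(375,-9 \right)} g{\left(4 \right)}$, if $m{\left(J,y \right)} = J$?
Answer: $380$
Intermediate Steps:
$q{\left(x,s \right)} = 20$ ($q{\left(x,s \right)} = 6 - -14 = 6 + 14 = 20$)
$g{\left(D \right)} = 3 + 4 D$ ($g{\left(D \right)} = 3 - \left(D - 5 D\right) = 3 - - 4 D = 3 + 4 D$)
$q{\left(375,-9 \right)} g{\left(4 \right)} = 20 \left(3 + 4 \cdot 4\right) = 20 \left(3 + 16\right) = 20 \cdot 19 = 380$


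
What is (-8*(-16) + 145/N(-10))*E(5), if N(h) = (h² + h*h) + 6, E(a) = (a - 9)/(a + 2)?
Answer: -53026/721 ≈ -73.545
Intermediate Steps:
E(a) = (-9 + a)/(2 + a)
N(h) = 6 + 2*h² (N(h) = (h² + h²) + 6 = 2*h² + 6 = 6 + 2*h²)
(-8*(-16) + 145/N(-10))*E(5) = (-8*(-16) + 145/(6 + 2*(-10)²))*((-9 + 5)/(2 + 5)) = (128 + 145/(6 + 2*100))*(-4/7) = (128 + 145/(6 + 200))*((⅐)*(-4)) = (128 + 145/206)*(-4/7) = (26513/206)*(-4/7) = -53026/721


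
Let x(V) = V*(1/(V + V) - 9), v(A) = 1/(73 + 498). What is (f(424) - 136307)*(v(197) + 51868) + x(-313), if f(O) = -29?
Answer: -8075622245103/1142 ≈ -7.0715e+9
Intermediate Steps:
v(A) = 1/571
x(V) = V*(-9 + 1/(2*V)) (x(V) = V*(1/(2*V) - 9) = V*(-9 + 1/(2*V)))
(f(424) - 136307)*(v(197) + 51868) + x(-313) = (-29 - 136307)*(1/571 + 51868) + (½ - 9*(-313)) = -136336*29616629/571 + (½ + 2817) = -4037812731344/571 + 5635/2 = -8075622245103/1142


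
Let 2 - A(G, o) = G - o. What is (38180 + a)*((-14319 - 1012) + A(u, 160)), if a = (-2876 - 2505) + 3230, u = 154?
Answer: -552072367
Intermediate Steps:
A(G, o) = 2 + o - G (A(G, o) = 2 - (G - o) = 2 + (o - G) = 2 + o - G)
a = -2151 (a = -5381 + 3230 = -2151)
(38180 + a)*((-14319 - 1012) + A(u, 160)) = (38180 - 2151)*((-14319 - 1012) + (2 + 160 - 1*154)) = 36029*(-15331 + (2 + 160 - 154)) = 36029*(-15331 + 8) = 36029*(-15323) = -552072367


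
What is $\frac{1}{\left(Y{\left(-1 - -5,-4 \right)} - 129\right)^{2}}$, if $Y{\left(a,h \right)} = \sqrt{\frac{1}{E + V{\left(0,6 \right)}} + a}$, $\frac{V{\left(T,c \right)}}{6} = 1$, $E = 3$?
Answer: $\frac{9}{\left(387 - \sqrt{37}\right)^{2}} \approx 6.2027 \cdot 10^{-5}$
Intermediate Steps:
$V{\left(T,c \right)} = 6$ ($V{\left(T,c \right)} = 6 \cdot 1 = 6$)
$Y{\left(a,h \right)} = \sqrt{\frac{1}{9} + a}$ ($Y{\left(a,h \right)} = \sqrt{\frac{1}{3 + 6} + a} = \sqrt{\frac{1}{9} + a}$)
$\frac{1}{\left(Y{\left(-1 - -5,-4 \right)} - 129\right)^{2}} = \frac{1}{\left(\frac{\sqrt{1 + 9 \left(-1 - -5\right)}}{3} - 129\right)^{2}} = \frac{1}{\left(\frac{\sqrt{1 + 9 \left(-1 + 5\right)}}{3} - 129\right)^{2}} = \frac{1}{\left(\frac{\sqrt{1 + 9 \cdot 4}}{3} - 129\right)^{2}} = \frac{1}{\left(\frac{\sqrt{1 + 36}}{3} - 129\right)^{2}} = \frac{1}{\left(\frac{\sqrt{37}}{3} - 129\right)^{2}} = \frac{1}{\left(-129 + \frac{\sqrt{37}}{3}\right)^{2}}$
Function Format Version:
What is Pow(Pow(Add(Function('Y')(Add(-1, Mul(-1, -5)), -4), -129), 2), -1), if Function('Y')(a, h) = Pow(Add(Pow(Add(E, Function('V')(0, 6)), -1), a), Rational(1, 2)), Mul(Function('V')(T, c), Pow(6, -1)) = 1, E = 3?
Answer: Mul(9, Pow(Add(387, Mul(-1, Pow(37, Rational(1, 2)))), -2)) ≈ 6.2027e-5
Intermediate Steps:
Function('V')(T, c) = 6 (Function('V')(T, c) = Mul(6, 1) = 6)
Function('Y')(a, h) = Pow(Add(Rational(1, 9), a), Rational(1, 2)) (Function('Y')(a, h) = Pow(Add(Pow(Add(3, 6), -1), a), Rational(1, 2)) = Pow(Add(Pow(9, -1), a), Rational(1, 2)) = Pow(Add(Rational(1, 9), a), Rational(1, 2)))
Pow(Pow(Add(Function('Y')(Add(-1, Mul(-1, -5)), -4), -129), 2), -1) = Pow(Pow(Add(Mul(Rational(1, 3), Pow(Add(1, Mul(9, Add(-1, Mul(-1, -5)))), Rational(1, 2))), -129), 2), -1) = Pow(Pow(Add(Mul(Rational(1, 3), Pow(Add(1, Mul(9, Add(-1, 5))), Rational(1, 2))), -129), 2), -1) = Pow(Pow(Add(Mul(Rational(1, 3), Pow(Add(1, Mul(9, 4)), Rational(1, 2))), -129), 2), -1) = Pow(Pow(Add(Mul(Rational(1, 3), Pow(Add(1, 36), Rational(1, 2))), -129), 2), -1) = Pow(Pow(Add(Mul(Rational(1, 3), Pow(37, Rational(1, 2))), -129), 2), -1) = Pow(Pow(Add(-129, Mul(Rational(1, 3), Pow(37, Rational(1, 2)))), 2), -1) = Pow(Add(-129, Mul(Rational(1, 3), Pow(37, Rational(1, 2)))), -2)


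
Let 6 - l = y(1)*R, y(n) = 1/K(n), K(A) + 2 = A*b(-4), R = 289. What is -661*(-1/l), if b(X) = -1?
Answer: 1983/307 ≈ 6.4593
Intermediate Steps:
K(A) = -2 - A (K(A) = -2 + A*(-1) = -2 - A)
y(n) = 1/(-2 - n)
l = 307/3 (l = 6 - 289/(-2 - 1*1) = 6 - 289/(-2 - 1) = 6 - 289/(-3) = 6 - (-1)*289/3 = 6 - 1*(-289/3) = 6 + 289/3 = 307/3 ≈ 102.33)
-661*(-1/l) = -661/((-1*307/3)) = -661/(-307/3) = -661*(-3/307) = 1983/307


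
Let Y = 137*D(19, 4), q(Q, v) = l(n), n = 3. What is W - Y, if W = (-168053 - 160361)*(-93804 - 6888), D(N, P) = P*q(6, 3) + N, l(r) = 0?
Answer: 33068659885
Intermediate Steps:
q(Q, v) = 0
D(N, P) = N (D(N, P) = P*0 + N = 0 + N = N)
W = 33068662488 (W = -328414*(-100692) = 33068662488)
Y = 2603 (Y = 137*19 = 2603)
W - Y = 33068662488 - 1*2603 = 33068662488 - 2603 = 33068659885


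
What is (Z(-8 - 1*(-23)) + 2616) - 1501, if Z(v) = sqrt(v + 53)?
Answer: 1115 + 2*sqrt(17) ≈ 1123.2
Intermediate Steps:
Z(v) = sqrt(53 + v)
(Z(-8 - 1*(-23)) + 2616) - 1501 = (sqrt(53 + (-8 - 1*(-23))) + 2616) - 1501 = (sqrt(53 + (-8 + 23)) + 2616) - 1501 = (sqrt(53 + 15) + 2616) - 1501 = (sqrt(68) + 2616) - 1501 = (2*sqrt(17) + 2616) - 1501 = (2616 + 2*sqrt(17)) - 1501 = 1115 + 2*sqrt(17)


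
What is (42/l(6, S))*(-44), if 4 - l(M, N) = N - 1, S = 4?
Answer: -1848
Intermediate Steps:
l(M, N) = 5 - N (l(M, N) = 4 - (N - 1) = 4 - (-1 + N) = 4 + (1 - N) = 5 - N)
(42/l(6, S))*(-44) = (42/(5 - 1*4))*(-44) = (42/(5 - 4))*(-44) = (42/1)*(-44) = (42*1)*(-44) = 42*(-44) = -1848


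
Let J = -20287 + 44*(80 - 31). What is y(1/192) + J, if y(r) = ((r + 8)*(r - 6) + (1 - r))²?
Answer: -21637942234751/1358954496 ≈ -15922.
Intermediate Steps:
J = -18131 (J = -20287 + 44*49 = -20287 + 2156 = -18131)
y(r) = (1 - r + (-6 + r)*(8 + r))² (y(r) = ((8 + r)*(-6 + r) + (1 - r))² = ((-6 + r)*(8 + r) + (1 - r))² = (1 - r + (-6 + r)*(8 + r))²)
y(1/192) + J = (-47 + 1/192 + (1/192)²)² - 18131 = (-47 + 1/192 + 1/36864)² - 18131 = (-1732415/36864)² - 18131 = 3001261732225/1358954496 - 18131 = -21637942234751/1358954496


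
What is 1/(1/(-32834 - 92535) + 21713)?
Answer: 125369/2722137096 ≈ 4.6055e-5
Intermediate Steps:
1/(1/(-32834 - 92535) + 21713) = 1/(1/(-125369) + 21713) = 1/(-1/125369 + 21713) = 1/(2722137096/125369) = 125369/2722137096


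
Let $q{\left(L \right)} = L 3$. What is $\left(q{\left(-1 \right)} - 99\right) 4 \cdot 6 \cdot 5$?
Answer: $-12240$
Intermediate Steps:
$q{\left(L \right)} = 3 L$
$\left(q{\left(-1 \right)} - 99\right) 4 \cdot 6 \cdot 5 = \left(3 \left(-1\right) - 99\right) 4 \cdot 6 \cdot 5 = \left(-3 - 99\right) 24 \cdot 5 = \left(-102\right) 120 = -12240$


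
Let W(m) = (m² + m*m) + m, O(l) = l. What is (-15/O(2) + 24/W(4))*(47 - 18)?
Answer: -1189/6 ≈ -198.17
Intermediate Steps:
W(m) = m + 2*m² (W(m) = (m² + m²) + m = 2*m² + m = m + 2*m²)
(-15/O(2) + 24/W(4))*(47 - 18) = (-15/2 + 24/((4*(1 + 2*4))))*(47 - 18) = (-15*½ + 24/((4*(1 + 8))))*29 = (-15/2 + 24/((4*9)))*29 = (-15/2 + 24/36)*29 = (-15/2 + 24*(1/36))*29 = (-15/2 + ⅔)*29 = -41/6*29 = -1189/6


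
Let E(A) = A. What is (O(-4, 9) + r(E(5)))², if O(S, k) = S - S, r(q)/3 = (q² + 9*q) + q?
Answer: 50625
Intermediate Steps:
r(q) = 3*q² + 30*q (r(q) = 3*((q² + 9*q) + q) = 3*(q² + 10*q) = 3*q² + 30*q)
O(S, k) = 0
(O(-4, 9) + r(E(5)))² = (0 + 3*5*(10 + 5))² = (0 + 3*5*15)² = (0 + 225)² = 225² = 50625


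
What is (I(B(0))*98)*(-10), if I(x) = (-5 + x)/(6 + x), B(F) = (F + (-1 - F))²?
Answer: 560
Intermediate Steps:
B(F) = 1 (B(F) = (-1)² = 1)
I(x) = (-5 + x)/(6 + x)
(I(B(0))*98)*(-10) = (((-5 + 1)/(6 + 1))*98)*(-10) = ((-4/7)*98)*(-10) = (((⅐)*(-4))*98)*(-10) = -4/7*98*(-10) = -56*(-10) = 560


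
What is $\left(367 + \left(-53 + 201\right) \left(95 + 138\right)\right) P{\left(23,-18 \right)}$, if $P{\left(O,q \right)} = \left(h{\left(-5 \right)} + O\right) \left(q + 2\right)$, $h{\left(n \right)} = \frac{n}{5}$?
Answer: $-12267552$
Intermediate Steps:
$h{\left(n \right)} = \frac{n}{5}$ ($h{\left(n \right)} = n \frac{1}{5} = \frac{n}{5}$)
$P{\left(O,q \right)} = \left(-1 + O\right) \left(2 + q\right)$ ($P{\left(O,q \right)} = \left(\frac{1}{5} \left(-5\right) + O\right) \left(q + 2\right) = \left(-1 + O\right) \left(2 + q\right)$)
$\left(367 + \left(-53 + 201\right) \left(95 + 138\right)\right) P{\left(23,-18 \right)} = \left(367 + \left(-53 + 201\right) \left(95 + 138\right)\right) \left(-2 - -18 + 2 \cdot 23 + 23 \left(-18\right)\right) = \left(367 + 148 \cdot 233\right) \left(-2 + 18 + 46 - 414\right) = \left(367 + 34484\right) \left(-352\right) = 34851 \left(-352\right) = -12267552$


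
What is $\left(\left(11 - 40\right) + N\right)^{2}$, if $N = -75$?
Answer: $10816$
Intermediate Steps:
$\left(\left(11 - 40\right) + N\right)^{2} = \left(\left(11 - 40\right) - 75\right)^{2} = \left(-29 - 75\right)^{2} = \left(-104\right)^{2} = 10816$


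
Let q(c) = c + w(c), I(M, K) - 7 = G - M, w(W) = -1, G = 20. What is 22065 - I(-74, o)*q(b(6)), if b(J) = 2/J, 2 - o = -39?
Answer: 66397/3 ≈ 22132.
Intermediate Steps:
o = 41 (o = 2 - 1*(-39) = 2 + 39 = 41)
I(M, K) = 27 - M (I(M, K) = 7 + (20 - M) = 27 - M)
q(c) = -1 + c (q(c) = c - 1 = -1 + c)
22065 - I(-74, o)*q(b(6)) = 22065 - (27 - 1*(-74))*(-1 + 2/6) = 22065 - (27 + 74)*(-1 + 2*(⅙)) = 22065 - 101*(-1 + ⅓) = 22065 - 101*(-2)/3 = 22065 - 1*(-202/3) = 22065 + 202/3 = 66397/3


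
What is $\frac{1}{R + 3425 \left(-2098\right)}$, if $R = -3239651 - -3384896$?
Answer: $- \frac{1}{7040405} \approx -1.4204 \cdot 10^{-7}$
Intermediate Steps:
$R = 145245$ ($R = -3239651 + 3384896 = 145245$)
$\frac{1}{R + 3425 \left(-2098\right)} = \frac{1}{145245 + 3425 \left(-2098\right)} = \frac{1}{145245 - 7185650} = \frac{1}{-7040405} = - \frac{1}{7040405}$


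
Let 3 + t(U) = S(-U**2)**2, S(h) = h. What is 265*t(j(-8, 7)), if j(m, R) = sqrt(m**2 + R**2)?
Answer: 3382990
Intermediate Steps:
j(m, R) = sqrt(R**2 + m**2)
t(U) = -3 + U**4 (t(U) = -3 + (-U**2)**2 = -3 + U**4)
265*t(j(-8, 7)) = 265*(-3 + (sqrt(7**2 + (-8)**2))**4) = 265*(-3 + (sqrt(49 + 64))**4) = 265*(-3 + (sqrt(113))**4) = 265*(-3 + 12769) = 265*12766 = 3382990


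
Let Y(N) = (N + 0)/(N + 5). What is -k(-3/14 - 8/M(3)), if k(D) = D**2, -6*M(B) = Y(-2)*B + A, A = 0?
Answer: -114921/196 ≈ -586.33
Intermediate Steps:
Y(N) = N/(5 + N)
M(B) = B/9 (M(B) = -((-2/(5 - 2))*B + 0)/6 = -((-2/3)*B + 0)/6 = -((-2*1/3)*B + 0)/6 = -(-2*B/3 + 0)/6 = -(-1)*B/9 = B/9)
-k(-3/14 - 8/M(3)) = -(-3/14 - 8/((1/9)*3))**2 = -(-3*1/14 - 8/1/3)**2 = -(-3/14 - 8*3)**2 = -(-3/14 - 24)**2 = -(-339/14)**2 = -1*114921/196 = -114921/196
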